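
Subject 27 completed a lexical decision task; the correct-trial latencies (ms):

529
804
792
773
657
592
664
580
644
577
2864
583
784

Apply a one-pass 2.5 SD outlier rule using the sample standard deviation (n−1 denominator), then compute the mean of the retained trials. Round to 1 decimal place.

664.9 ms

n = 13, ΣRT = 10843, M = 834.077
Σ(x−M)² = 4571268.92; s = √(4571268.92/12) = 617.203
Cutoffs: 834.077 ± 2.5·617.203 → [-708.9, 2377.1]
Outside: 2864 → excluded.
Retained (n=12): Σ = 7979, mean = 7979/12 = 664.917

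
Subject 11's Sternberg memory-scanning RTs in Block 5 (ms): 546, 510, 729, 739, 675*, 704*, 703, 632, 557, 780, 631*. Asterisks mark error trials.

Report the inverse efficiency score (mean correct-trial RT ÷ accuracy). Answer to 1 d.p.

Correct trials (n=8): 546, 510, 729, 739, 703, 632, 557, 780
Mean correct RT = 5196/8 = 649.5000 ms
Proportion correct = 8/11
IES = 649.5000 / (8/11) = 893.062 ms

893.1 ms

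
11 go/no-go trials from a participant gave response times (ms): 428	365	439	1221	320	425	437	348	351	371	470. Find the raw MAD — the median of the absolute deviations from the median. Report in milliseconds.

Sorted: 320, 348, 351, 365, 371, 425, 428, 437, 439, 470, 1221 → median = 425
|x − 425|: 3, 60, 14, 796, 105, 0, 12, 77, 74, 54, 45
Sorted deviations: 0, 3, 12, 14, 45, 54, 60, 74, 77, 105, 796 → MAD = 54

54 ms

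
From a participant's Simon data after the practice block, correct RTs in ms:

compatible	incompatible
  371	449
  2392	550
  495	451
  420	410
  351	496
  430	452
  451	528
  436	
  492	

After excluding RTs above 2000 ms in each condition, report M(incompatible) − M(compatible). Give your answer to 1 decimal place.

45.8 ms

compatible: exclude 2392
M(compatible) = 3446/8 = 430.750
M(incompatible) = 3336/7 = 476.571
Difference = 476.571 − 430.750 = 45.821 ms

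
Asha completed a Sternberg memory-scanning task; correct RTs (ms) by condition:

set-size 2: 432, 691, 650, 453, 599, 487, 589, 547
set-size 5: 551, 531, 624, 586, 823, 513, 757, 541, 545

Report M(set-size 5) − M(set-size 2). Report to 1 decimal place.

51.9 ms

M(set-size 2) = 4448/8 = 556.000
M(set-size 5) = 5471/9 = 607.889
Difference = 607.889 − 556.000 = 51.889 ms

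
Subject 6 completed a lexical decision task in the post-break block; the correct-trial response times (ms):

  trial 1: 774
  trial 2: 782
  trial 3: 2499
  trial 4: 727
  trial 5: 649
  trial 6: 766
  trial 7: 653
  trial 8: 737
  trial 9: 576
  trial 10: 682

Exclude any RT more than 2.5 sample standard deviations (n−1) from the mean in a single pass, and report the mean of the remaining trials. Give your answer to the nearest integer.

705 ms

n = 10, ΣRT = 8845, M = 884.500
Σ(x−M)² = 2935162.50; s = √(2935162.50/9) = 571.077
Cutoffs: 884.500 ± 2.5·571.077 → [-543.2, 2312.2]
Outside: 2499 → excluded.
Retained (n=9): Σ = 6346, mean = 6346/9 = 705.111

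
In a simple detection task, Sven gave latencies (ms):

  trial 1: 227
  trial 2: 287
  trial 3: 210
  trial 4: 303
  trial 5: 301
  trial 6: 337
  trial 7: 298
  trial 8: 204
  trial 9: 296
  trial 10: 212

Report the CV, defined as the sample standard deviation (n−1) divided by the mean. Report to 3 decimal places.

0.182

n = 10, Σ = 2675, M = 267.5000
Σ(x−M)² = 21394.500; s = √(21394.500/9) = 48.7562
CV = 48.7562 / 267.5000 = 0.18227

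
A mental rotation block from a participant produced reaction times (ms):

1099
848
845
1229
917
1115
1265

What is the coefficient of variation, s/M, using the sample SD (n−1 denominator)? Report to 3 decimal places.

0.168

n = 7, Σ = 7318, M = 1045.4286
Σ(x−M)² = 185263.714; s = √(185263.714/6) = 175.7193
CV = 175.7193 / 1045.4286 = 0.16808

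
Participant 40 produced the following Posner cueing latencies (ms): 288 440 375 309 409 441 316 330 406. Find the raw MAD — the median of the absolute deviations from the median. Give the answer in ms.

Sorted: 288, 309, 316, 330, 375, 406, 409, 440, 441 → median = 375
|x − 375|: 87, 65, 0, 66, 34, 66, 59, 45, 31
Sorted deviations: 0, 31, 34, 45, 59, 65, 66, 66, 87 → MAD = 59

59 ms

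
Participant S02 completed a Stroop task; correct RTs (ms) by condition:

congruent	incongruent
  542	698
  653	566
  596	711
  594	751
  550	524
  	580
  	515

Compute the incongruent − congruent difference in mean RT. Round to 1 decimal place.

M(congruent) = 2935/5 = 587.000
M(incongruent) = 4345/7 = 620.714
Difference = 620.714 − 587.000 = 33.714 ms

33.7 ms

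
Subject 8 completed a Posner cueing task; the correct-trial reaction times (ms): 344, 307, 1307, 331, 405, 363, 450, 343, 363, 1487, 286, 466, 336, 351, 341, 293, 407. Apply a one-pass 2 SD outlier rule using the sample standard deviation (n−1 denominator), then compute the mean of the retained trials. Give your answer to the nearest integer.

n = 17, ΣRT = 8180, M = 481.176
Σ(x−M)² = 1956080.47; s = √(1956080.47/16) = 349.650
Cutoffs: 481.176 ± 2·349.650 → [-218.1, 1180.5]
Outside: 1307, 1487 → excluded.
Retained (n=15): Σ = 5386, mean = 5386/15 = 359.067

359 ms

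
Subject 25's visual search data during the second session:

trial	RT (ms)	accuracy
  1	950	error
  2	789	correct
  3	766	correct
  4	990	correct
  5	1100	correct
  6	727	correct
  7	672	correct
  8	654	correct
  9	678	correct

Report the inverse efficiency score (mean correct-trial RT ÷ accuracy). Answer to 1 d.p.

Correct trials (n=8): 789, 766, 990, 1100, 727, 672, 654, 678
Mean correct RT = 6376/8 = 797.0000 ms
Proportion correct = 8/9
IES = 797.0000 / (8/9) = 896.625 ms

896.6 ms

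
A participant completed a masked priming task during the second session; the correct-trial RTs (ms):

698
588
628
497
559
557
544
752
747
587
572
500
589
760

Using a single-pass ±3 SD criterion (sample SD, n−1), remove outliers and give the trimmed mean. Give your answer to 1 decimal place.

n = 14, ΣRT = 8578, M = 612.714
Σ(x−M)² = 106930.86; s = √(106930.86/13) = 90.694
Cutoffs: 612.714 ± 3·90.694 → [340.6, 884.8]
No RTs fall outside the cutoffs; all 14 retained. Mean = 8578/14 = 612.714

612.7 ms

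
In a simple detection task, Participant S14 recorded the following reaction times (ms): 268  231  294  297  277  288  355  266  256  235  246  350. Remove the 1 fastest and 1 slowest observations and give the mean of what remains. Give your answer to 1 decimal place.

Sorted: 231, 235, 246, 256, 266, 268, 277, 288, 294, 297, 350, 355
Drop lowest 1 (231) and highest 1 (355)
Remaining (n=10): Σ = 2777, mean = 2777/10 = 277.700

277.7 ms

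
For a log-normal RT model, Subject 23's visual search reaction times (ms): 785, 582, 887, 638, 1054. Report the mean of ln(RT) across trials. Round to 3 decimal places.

6.648

ln(RT): 6.6657, 6.3665, 6.7878, 6.4583, 6.9603
Σ ln(RT) = 33.2387
Mean = 33.2387/5 = 6.64774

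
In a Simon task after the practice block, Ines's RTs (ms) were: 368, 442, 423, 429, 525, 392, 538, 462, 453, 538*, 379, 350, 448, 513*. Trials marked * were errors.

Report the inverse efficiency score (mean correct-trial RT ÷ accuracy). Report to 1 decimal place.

Correct trials (n=12): 368, 442, 423, 429, 525, 392, 538, 462, 453, 379, 350, 448
Mean correct RT = 5209/12 = 434.0833 ms
Proportion correct = 12/14
IES = 434.0833 / (12/14) = 506.431 ms

506.4 ms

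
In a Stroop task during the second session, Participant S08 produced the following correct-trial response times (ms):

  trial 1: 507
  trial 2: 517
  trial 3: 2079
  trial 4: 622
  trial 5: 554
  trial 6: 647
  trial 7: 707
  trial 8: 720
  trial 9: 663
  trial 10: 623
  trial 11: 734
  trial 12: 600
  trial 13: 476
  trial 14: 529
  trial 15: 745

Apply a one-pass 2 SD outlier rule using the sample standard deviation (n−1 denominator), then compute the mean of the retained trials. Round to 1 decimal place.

n = 15, ΣRT = 10723, M = 714.867
Σ(x−M)² = 2099617.73; s = √(2099617.73/14) = 387.263
Cutoffs: 714.867 ± 2·387.263 → [-59.7, 1489.4]
Outside: 2079 → excluded.
Retained (n=14): Σ = 8644, mean = 8644/14 = 617.429

617.4 ms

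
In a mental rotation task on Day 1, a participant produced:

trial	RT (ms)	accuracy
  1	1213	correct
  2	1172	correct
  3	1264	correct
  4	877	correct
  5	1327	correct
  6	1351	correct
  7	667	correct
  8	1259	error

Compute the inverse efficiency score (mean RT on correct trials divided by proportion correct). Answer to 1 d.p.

Correct trials (n=7): 1213, 1172, 1264, 877, 1327, 1351, 667
Mean correct RT = 7871/7 = 1124.4286 ms
Proportion correct = 7/8
IES = 1124.4286 / (7/8) = 1285.061 ms

1285.1 ms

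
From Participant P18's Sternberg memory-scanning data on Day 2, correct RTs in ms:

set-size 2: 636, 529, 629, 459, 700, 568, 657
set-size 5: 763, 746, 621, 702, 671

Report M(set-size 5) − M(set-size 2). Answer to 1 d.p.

M(set-size 2) = 4178/7 = 596.857
M(set-size 5) = 3503/5 = 700.600
Difference = 700.600 − 596.857 = 103.743 ms

103.7 ms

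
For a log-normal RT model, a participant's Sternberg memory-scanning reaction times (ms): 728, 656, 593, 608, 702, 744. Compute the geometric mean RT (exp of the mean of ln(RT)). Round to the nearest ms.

669 ms

ln(RT): 6.5903, 6.4862, 6.3852, 6.4102, 6.5539, 6.6120
Mean ln(RT) = 39.0378/6 = 6.50630
Geometric mean = exp(6.50630) = 669.35 ms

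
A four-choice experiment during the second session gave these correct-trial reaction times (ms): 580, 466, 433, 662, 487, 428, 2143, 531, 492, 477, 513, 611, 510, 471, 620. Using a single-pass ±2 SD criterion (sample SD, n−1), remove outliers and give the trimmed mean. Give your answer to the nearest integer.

520 ms

n = 15, ΣRT = 9424, M = 628.267
Σ(x−M)² = 2525690.93; s = √(2525690.93/14) = 424.743
Cutoffs: 628.267 ± 2·424.743 → [-221.2, 1477.8]
Outside: 2143 → excluded.
Retained (n=14): Σ = 7281, mean = 7281/14 = 520.071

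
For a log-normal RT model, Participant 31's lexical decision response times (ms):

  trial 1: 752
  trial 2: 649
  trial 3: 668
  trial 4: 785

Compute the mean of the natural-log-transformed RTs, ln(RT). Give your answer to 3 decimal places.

6.567

ln(RT): 6.6227, 6.4754, 6.5043, 6.6657
Σ ln(RT) = 26.2681
Mean = 26.2681/4 = 6.56704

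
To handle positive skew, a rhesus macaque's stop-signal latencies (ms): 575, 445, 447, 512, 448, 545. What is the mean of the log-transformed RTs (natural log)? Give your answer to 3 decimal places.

6.200

ln(RT): 6.3544, 6.0981, 6.1026, 6.2383, 6.1048, 6.3008
Σ ln(RT) = 37.1989
Mean = 37.1989/6 = 6.19982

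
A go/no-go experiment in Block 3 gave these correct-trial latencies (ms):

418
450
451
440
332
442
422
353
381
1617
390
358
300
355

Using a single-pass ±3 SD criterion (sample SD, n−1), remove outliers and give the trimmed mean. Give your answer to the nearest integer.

n = 14, ΣRT = 6709, M = 479.214
Σ(x−M)² = 1423596.36; s = √(1423596.36/13) = 330.919
Cutoffs: 479.214 ± 3·330.919 → [-513.5, 1472.0]
Outside: 1617 → excluded.
Retained (n=13): Σ = 5092, mean = 5092/13 = 391.692

392 ms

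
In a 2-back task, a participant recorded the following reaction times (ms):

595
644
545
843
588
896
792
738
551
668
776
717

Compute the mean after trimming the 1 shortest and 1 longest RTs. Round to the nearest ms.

691 ms

Sorted: 545, 551, 588, 595, 644, 668, 717, 738, 776, 792, 843, 896
Drop lowest 1 (545) and highest 1 (896)
Remaining (n=10): Σ = 6912, mean = 6912/10 = 691.200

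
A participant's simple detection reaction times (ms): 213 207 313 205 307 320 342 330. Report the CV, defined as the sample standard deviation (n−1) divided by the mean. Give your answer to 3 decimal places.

n = 8, Σ = 2237, M = 279.6250
Σ(x−M)² = 25203.875; s = √(25203.875/7) = 60.0046
CV = 60.0046 / 279.6250 = 0.21459

0.215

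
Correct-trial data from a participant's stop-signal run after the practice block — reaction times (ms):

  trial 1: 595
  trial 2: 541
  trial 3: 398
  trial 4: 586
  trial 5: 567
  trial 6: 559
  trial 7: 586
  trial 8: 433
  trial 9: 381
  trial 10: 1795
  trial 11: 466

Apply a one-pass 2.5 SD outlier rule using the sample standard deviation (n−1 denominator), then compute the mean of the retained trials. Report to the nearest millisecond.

511 ms

n = 11, ΣRT = 6907, M = 627.909
Σ(x−M)² = 1560734.91; s = √(1560734.91/10) = 395.061
Cutoffs: 627.909 ± 2.5·395.061 → [-359.7, 1615.6]
Outside: 1795 → excluded.
Retained (n=10): Σ = 5112, mean = 5112/10 = 511.200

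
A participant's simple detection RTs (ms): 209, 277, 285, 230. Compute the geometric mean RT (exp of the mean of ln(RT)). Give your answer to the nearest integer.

ln(RT): 5.3423, 5.6240, 5.6525, 5.4381
Mean ln(RT) = 22.0569/4 = 5.51423
Geometric mean = exp(5.51423) = 248.20 ms

248 ms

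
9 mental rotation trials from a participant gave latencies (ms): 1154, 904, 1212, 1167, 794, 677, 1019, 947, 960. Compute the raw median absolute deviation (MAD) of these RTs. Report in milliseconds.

166 ms

Sorted: 677, 794, 904, 947, 960, 1019, 1154, 1167, 1212 → median = 960
|x − 960|: 194, 56, 252, 207, 166, 283, 59, 13, 0
Sorted deviations: 0, 13, 56, 59, 166, 194, 207, 252, 283 → MAD = 166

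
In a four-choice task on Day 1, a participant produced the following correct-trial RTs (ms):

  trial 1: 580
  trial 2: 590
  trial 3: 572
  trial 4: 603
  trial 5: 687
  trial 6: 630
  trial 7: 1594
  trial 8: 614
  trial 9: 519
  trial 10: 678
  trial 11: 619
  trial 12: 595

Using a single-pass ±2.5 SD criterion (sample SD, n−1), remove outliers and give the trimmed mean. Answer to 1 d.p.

n = 12, ΣRT = 8281, M = 690.083
Σ(x−M)² = 913644.92; s = √(913644.92/11) = 288.199
Cutoffs: 690.083 ± 2.5·288.199 → [-30.4, 1410.6]
Outside: 1594 → excluded.
Retained (n=11): Σ = 6687, mean = 6687/11 = 607.909

607.9 ms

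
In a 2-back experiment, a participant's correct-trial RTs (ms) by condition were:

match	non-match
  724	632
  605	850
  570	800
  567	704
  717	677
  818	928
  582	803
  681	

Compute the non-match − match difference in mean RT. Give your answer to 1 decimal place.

M(match) = 5264/8 = 658.000
M(non-match) = 5394/7 = 770.571
Difference = 770.571 − 658.000 = 112.571 ms

112.6 ms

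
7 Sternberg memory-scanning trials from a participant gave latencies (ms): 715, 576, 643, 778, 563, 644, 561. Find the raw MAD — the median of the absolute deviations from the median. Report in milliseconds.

Sorted: 561, 563, 576, 643, 644, 715, 778 → median = 643
|x − 643|: 72, 67, 0, 135, 80, 1, 82
Sorted deviations: 0, 1, 67, 72, 80, 82, 135 → MAD = 72

72 ms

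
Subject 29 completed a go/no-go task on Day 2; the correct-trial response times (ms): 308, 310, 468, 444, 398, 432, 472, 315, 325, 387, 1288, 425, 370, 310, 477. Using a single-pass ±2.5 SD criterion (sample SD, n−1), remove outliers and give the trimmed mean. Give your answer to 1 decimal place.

388.6 ms

n = 15, ΣRT = 6729, M = 448.600
Σ(x−M)² = 811023.60; s = √(811023.60/14) = 240.687
Cutoffs: 448.600 ± 2.5·240.687 → [-153.1, 1050.3]
Outside: 1288 → excluded.
Retained (n=14): Σ = 5441, mean = 5441/14 = 388.643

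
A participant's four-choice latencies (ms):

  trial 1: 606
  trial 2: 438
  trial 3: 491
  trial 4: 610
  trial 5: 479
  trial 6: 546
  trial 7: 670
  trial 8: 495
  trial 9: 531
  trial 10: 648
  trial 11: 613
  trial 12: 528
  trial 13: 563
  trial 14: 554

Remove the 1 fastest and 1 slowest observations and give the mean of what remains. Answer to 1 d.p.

Sorted: 438, 479, 491, 495, 528, 531, 546, 554, 563, 606, 610, 613, 648, 670
Drop lowest 1 (438) and highest 1 (670)
Remaining (n=12): Σ = 6664, mean = 6664/12 = 555.333

555.3 ms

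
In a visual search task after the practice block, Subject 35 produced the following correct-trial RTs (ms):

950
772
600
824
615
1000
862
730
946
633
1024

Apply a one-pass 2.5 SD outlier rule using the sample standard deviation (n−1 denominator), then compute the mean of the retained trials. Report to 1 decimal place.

n = 11, ΣRT = 8956, M = 814.182
Σ(x−M)² = 243997.64; s = √(243997.64/10) = 156.204
Cutoffs: 814.182 ± 2.5·156.204 → [423.7, 1204.7]
No RTs fall outside the cutoffs; all 11 retained. Mean = 8956/11 = 814.182

814.2 ms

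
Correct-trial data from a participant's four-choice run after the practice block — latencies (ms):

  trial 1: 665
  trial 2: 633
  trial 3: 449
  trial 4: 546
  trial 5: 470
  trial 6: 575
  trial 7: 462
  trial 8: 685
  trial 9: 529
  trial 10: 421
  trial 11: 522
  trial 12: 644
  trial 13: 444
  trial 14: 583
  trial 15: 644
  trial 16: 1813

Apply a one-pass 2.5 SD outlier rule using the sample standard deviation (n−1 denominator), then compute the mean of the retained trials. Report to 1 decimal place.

551.5 ms

n = 16, ΣRT = 10085, M = 630.312
Σ(x−M)² = 1603155.44; s = √(1603155.44/15) = 326.921
Cutoffs: 630.312 ± 2.5·326.921 → [-187.0, 1447.6]
Outside: 1813 → excluded.
Retained (n=15): Σ = 8272, mean = 8272/15 = 551.467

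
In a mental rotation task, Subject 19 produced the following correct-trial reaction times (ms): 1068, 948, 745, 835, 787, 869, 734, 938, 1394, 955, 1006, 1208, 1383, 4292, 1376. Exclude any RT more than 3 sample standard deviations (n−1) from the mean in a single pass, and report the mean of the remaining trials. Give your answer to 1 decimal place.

1017.6 ms

n = 15, ΣRT = 18538, M = 1235.867
Σ(x−M)² = 10728101.73; s = √(10728101.73/14) = 875.382
Cutoffs: 1235.867 ± 3·875.382 → [-1390.3, 3862.0]
Outside: 4292 → excluded.
Retained (n=14): Σ = 14246, mean = 14246/14 = 1017.571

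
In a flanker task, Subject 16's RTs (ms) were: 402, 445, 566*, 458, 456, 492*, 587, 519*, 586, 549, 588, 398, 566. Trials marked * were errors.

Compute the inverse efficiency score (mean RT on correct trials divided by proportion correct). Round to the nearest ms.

Correct trials (n=10): 402, 445, 458, 456, 587, 586, 549, 588, 398, 566
Mean correct RT = 5035/10 = 503.5000 ms
Proportion correct = 10/13
IES = 503.5000 / (10/13) = 654.550 ms

655 ms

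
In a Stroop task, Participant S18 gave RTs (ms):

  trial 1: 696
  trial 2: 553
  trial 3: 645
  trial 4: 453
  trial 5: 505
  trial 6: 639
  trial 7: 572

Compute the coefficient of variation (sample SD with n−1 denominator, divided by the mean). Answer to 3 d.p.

0.147

n = 7, Σ = 4063, M = 580.4286
Σ(x−M)² = 43707.714; s = √(43707.714/6) = 85.3500
CV = 85.3500 / 580.4286 = 0.14705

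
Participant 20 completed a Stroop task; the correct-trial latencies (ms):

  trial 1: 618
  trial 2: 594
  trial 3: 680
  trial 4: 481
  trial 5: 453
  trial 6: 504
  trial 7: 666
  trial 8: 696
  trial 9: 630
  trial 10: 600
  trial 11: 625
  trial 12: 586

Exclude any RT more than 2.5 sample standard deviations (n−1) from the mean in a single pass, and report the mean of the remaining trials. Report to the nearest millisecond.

n = 12, ΣRT = 7133, M = 594.417
Σ(x−M)² = 66664.92; s = √(66664.92/11) = 77.849
Cutoffs: 594.417 ± 2.5·77.849 → [399.8, 789.0]
No RTs fall outside the cutoffs; all 12 retained. Mean = 7133/12 = 594.417

594 ms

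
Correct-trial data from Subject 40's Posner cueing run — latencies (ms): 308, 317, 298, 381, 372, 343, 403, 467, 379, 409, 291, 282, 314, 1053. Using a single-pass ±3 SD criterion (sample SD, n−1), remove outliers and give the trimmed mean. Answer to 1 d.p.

n = 14, ΣRT = 5617, M = 401.214
Σ(x−M)² = 494760.36; s = √(494760.36/13) = 195.086
Cutoffs: 401.214 ± 3·195.086 → [-184.0, 986.5]
Outside: 1053 → excluded.
Retained (n=13): Σ = 4564, mean = 4564/13 = 351.077

351.1 ms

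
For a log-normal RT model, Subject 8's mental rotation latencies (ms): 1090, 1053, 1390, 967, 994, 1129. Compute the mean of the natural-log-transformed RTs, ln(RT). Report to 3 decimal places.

6.999

ln(RT): 6.9939, 6.9594, 7.2371, 6.8742, 6.9017, 7.0291
Σ ln(RT) = 41.9954
Mean = 41.9954/6 = 6.99924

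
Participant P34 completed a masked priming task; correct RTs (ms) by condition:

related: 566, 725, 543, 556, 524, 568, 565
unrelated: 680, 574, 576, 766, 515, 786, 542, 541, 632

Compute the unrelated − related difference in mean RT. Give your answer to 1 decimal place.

45.4 ms

M(related) = 4047/7 = 578.143
M(unrelated) = 5612/9 = 623.556
Difference = 623.556 − 578.143 = 45.413 ms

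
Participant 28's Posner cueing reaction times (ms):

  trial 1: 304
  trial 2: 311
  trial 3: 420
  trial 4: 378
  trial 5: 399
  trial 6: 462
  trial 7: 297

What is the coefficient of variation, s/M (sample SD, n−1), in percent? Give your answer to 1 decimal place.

17.6%

n = 7, Σ = 2571, M = 367.2857
Σ(x−M)² = 24983.429; s = √(24983.429/6) = 64.5283
CV = 64.5283 / 367.2857 = 0.17569 = 17.569%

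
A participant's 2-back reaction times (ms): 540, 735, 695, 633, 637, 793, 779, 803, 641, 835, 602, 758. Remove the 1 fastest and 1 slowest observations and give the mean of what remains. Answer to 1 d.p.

Sorted: 540, 602, 633, 637, 641, 695, 735, 758, 779, 793, 803, 835
Drop lowest 1 (540) and highest 1 (835)
Remaining (n=10): Σ = 7076, mean = 7076/10 = 707.600

707.6 ms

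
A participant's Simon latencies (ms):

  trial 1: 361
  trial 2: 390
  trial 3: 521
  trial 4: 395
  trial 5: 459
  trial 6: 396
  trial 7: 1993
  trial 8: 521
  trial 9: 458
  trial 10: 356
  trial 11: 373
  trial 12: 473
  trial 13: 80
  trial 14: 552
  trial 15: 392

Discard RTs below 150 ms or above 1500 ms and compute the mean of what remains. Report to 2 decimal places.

Excluded: 80, 1993
Retained (n=13): Σ = 5647
Mean = 5647/13 = 434.3846

434.38 ms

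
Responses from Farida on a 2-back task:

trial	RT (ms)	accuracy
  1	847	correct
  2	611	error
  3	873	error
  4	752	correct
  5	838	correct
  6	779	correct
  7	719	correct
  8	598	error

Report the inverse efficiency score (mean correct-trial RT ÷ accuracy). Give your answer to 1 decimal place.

1259.2 ms

Correct trials (n=5): 847, 752, 838, 779, 719
Mean correct RT = 3935/5 = 787.0000 ms
Proportion correct = 5/8
IES = 787.0000 / (5/8) = 1259.200 ms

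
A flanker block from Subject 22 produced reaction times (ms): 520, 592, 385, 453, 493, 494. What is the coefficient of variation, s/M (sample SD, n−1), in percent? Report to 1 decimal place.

n = 6, Σ = 2937, M = 489.5000
Σ(x−M)² = 23721.500; s = √(23721.500/5) = 68.8789
CV = 68.8789 / 489.5000 = 0.14071 = 14.071%

14.1%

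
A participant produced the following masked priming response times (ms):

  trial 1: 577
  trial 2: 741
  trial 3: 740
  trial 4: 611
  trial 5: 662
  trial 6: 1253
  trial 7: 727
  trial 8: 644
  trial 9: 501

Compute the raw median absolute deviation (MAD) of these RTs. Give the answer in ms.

Sorted: 501, 577, 611, 644, 662, 727, 740, 741, 1253 → median = 662
|x − 662|: 85, 79, 78, 51, 0, 591, 65, 18, 161
Sorted deviations: 0, 18, 51, 65, 78, 79, 85, 161, 591 → MAD = 78

78 ms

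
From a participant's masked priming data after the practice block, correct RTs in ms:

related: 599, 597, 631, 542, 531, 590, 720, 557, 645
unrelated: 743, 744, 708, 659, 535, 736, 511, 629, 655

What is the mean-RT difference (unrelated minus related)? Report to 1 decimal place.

M(related) = 5412/9 = 601.333
M(unrelated) = 5920/9 = 657.778
Difference = 657.778 − 601.333 = 56.444 ms

56.4 ms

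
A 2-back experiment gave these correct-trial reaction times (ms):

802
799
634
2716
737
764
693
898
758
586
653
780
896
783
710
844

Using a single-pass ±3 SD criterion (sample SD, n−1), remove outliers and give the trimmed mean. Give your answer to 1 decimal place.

755.8 ms

n = 16, ΣRT = 14053, M = 878.312
Σ(x−M)² = 3715919.44; s = √(3715919.44/15) = 497.723
Cutoffs: 878.312 ± 3·497.723 → [-614.9, 2371.5]
Outside: 2716 → excluded.
Retained (n=15): Σ = 11337, mean = 11337/15 = 755.800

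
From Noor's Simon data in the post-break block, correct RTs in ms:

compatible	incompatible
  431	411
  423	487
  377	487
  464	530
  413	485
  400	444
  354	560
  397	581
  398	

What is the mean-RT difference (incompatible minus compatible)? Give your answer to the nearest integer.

92 ms

M(compatible) = 3657/9 = 406.333
M(incompatible) = 3985/8 = 498.125
Difference = 498.125 − 406.333 = 91.792 ms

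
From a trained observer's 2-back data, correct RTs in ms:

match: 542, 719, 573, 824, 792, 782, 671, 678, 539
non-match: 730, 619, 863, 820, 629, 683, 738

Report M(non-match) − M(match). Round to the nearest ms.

46 ms

M(match) = 6120/9 = 680.000
M(non-match) = 5082/7 = 726.000
Difference = 726.000 − 680.000 = 46.000 ms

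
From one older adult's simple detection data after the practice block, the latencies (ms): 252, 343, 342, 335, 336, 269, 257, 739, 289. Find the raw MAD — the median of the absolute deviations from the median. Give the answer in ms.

46 ms

Sorted: 252, 257, 269, 289, 335, 336, 342, 343, 739 → median = 335
|x − 335|: 83, 8, 7, 0, 1, 66, 78, 404, 46
Sorted deviations: 0, 1, 7, 8, 46, 66, 78, 83, 404 → MAD = 46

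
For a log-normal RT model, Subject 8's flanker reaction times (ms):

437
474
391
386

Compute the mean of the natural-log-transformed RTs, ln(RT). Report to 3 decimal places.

6.041

ln(RT): 6.0799, 6.1612, 5.9687, 5.9558
Σ ln(RT) = 24.1657
Mean = 24.1657/4 = 6.04142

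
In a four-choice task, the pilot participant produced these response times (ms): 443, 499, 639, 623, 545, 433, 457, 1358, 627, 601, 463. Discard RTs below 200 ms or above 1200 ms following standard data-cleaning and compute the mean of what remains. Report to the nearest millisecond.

533 ms

Excluded: 1358
Retained (n=10): Σ = 5330
Mean = 5330/10 = 533.0000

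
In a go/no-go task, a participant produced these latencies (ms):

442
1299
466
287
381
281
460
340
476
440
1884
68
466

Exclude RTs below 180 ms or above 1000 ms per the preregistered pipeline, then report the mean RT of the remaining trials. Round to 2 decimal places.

Excluded: 68, 1299, 1884
Retained (n=10): Σ = 4039
Mean = 4039/10 = 403.9000

403.90 ms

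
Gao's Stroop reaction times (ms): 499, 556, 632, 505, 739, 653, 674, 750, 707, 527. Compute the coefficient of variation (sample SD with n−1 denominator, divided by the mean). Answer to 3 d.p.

n = 10, Σ = 6242, M = 624.2000
Σ(x−M)² = 83213.600; s = √(83213.600/9) = 96.1559
CV = 96.1559 / 624.2000 = 0.15405

0.154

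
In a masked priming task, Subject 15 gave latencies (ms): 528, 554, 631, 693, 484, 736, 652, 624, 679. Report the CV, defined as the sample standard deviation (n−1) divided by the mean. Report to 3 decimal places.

n = 9, Σ = 5581, M = 620.1111
Σ(x−M)² = 54742.889; s = √(54742.889/8) = 82.7216
CV = 82.7216 / 620.1111 = 0.13340

0.133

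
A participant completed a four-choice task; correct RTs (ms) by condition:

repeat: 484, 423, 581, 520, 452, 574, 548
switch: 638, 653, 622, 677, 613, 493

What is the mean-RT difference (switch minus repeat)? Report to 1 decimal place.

M(repeat) = 3582/7 = 511.714
M(switch) = 3696/6 = 616.000
Difference = 616.000 − 511.714 = 104.286 ms

104.3 ms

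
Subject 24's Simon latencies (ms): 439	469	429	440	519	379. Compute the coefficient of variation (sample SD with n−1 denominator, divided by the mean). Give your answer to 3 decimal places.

n = 6, Σ = 2675, M = 445.8333
Σ(x−M)² = 10720.833; s = √(10720.833/5) = 46.3051
CV = 46.3051 / 445.8333 = 0.10386

0.104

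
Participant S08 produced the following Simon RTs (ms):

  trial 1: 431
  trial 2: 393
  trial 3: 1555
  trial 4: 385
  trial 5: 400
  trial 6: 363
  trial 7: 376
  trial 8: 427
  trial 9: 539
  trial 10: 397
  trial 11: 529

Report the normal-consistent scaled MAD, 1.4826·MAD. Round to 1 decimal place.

40.0 ms

Sorted: 363, 376, 385, 393, 397, 400, 427, 431, 529, 539, 1555 → median = 400
|x − 400| sorted: 0, 3, 7, 15, 24, 27, 31, 37, 129, 139, 1155 → MAD = 27
Robust SD ≈ 1.4826 × 27 = 40.030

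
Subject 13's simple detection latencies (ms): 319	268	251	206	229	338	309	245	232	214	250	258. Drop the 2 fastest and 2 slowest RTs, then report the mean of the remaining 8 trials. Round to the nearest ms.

255 ms

Sorted: 206, 214, 229, 232, 245, 250, 251, 258, 268, 309, 319, 338
Drop lowest 2 (206, 214) and highest 2 (319, 338)
Remaining (n=8): Σ = 2042, mean = 2042/8 = 255.250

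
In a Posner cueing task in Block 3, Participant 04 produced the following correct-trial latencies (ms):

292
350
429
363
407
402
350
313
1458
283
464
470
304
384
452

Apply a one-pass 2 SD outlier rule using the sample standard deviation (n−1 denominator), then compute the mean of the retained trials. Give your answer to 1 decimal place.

375.9 ms

n = 15, ΣRT = 6721, M = 448.067
Σ(x−M)² = 1146064.93; s = √(1146064.93/14) = 286.115
Cutoffs: 448.067 ± 2·286.115 → [-124.2, 1020.3]
Outside: 1458 → excluded.
Retained (n=14): Σ = 5263, mean = 5263/14 = 375.929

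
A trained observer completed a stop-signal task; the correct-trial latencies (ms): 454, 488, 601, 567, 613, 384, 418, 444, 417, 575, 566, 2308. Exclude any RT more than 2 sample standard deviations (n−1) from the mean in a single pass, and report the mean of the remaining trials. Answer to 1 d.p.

502.5 ms

n = 12, ΣRT = 7835, M = 652.917
Σ(x−M)² = 3058166.92; s = √(3058166.92/11) = 527.271
Cutoffs: 652.917 ± 2·527.271 → [-401.6, 1707.5]
Outside: 2308 → excluded.
Retained (n=11): Σ = 5527, mean = 5527/11 = 502.455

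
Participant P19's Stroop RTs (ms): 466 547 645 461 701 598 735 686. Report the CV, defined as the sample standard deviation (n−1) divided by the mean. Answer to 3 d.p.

n = 8, Σ = 4839, M = 604.8750
Σ(x−M)² = 77746.875; s = √(77746.875/7) = 105.3883
CV = 105.3883 / 604.8750 = 0.17423

0.174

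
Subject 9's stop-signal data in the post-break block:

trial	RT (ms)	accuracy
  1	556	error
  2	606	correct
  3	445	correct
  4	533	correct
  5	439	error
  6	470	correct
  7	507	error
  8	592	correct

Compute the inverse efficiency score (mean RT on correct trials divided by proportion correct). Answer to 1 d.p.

Correct trials (n=5): 606, 445, 533, 470, 592
Mean correct RT = 2646/5 = 529.2000 ms
Proportion correct = 5/8
IES = 529.2000 / (5/8) = 846.720 ms

846.7 ms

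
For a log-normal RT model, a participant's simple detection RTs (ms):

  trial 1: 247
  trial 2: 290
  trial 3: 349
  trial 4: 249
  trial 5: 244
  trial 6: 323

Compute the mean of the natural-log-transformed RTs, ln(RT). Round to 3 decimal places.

5.638

ln(RT): 5.5094, 5.6699, 5.8551, 5.5175, 5.4972, 5.7777
Σ ln(RT) = 33.8266
Mean = 33.8266/6 = 5.63777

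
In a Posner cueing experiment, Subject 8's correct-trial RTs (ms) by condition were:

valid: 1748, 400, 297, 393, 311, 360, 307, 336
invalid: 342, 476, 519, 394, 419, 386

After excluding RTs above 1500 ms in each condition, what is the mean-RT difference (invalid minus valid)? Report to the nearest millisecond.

valid: exclude 1748
M(valid) = 2404/7 = 343.429
M(invalid) = 2536/6 = 422.667
Difference = 422.667 − 343.429 = 79.238 ms

79 ms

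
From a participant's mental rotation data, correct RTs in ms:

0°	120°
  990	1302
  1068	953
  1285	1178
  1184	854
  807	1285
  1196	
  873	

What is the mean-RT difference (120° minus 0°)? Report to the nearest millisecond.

57 ms

M(0°) = 7403/7 = 1057.571
M(120°) = 5572/5 = 1114.400
Difference = 1114.400 − 1057.571 = 56.829 ms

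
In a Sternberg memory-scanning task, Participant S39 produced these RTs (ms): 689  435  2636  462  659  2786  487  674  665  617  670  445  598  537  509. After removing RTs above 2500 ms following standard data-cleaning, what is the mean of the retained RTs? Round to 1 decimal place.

572.8 ms

Excluded: 2636, 2786
Retained (n=13): Σ = 7447
Mean = 7447/13 = 572.8462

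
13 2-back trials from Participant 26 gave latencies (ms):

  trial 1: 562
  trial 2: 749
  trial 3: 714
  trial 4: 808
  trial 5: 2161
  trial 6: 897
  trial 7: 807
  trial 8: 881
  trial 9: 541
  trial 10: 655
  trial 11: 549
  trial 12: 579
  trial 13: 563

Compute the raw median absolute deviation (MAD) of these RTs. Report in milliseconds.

Sorted: 541, 549, 562, 563, 579, 655, 714, 749, 807, 808, 881, 897, 2161 → median = 714
|x − 714|: 152, 35, 0, 94, 1447, 183, 93, 167, 173, 59, 165, 135, 151
Sorted deviations: 0, 35, 59, 93, 94, 135, 151, 152, 165, 167, 173, 183, 1447 → MAD = 151

151 ms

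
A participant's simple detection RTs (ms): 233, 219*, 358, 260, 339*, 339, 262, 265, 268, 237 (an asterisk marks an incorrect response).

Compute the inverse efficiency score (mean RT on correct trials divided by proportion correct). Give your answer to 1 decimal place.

Correct trials (n=8): 233, 358, 260, 339, 262, 265, 268, 237
Mean correct RT = 2222/8 = 277.7500 ms
Proportion correct = 8/10
IES = 277.7500 / (8/10) = 347.188 ms

347.2 ms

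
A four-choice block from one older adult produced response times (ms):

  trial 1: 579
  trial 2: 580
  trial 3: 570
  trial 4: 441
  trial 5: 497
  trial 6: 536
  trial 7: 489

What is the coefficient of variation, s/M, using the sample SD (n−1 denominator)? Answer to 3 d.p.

n = 7, Σ = 3692, M = 527.4286
Σ(x−M)² = 17181.714; s = √(17181.714/6) = 53.5128
CV = 53.5128 / 527.4286 = 0.10146

0.101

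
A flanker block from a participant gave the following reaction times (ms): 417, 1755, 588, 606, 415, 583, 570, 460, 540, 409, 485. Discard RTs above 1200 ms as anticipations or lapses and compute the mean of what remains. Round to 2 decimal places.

Excluded: 1755
Retained (n=10): Σ = 5073
Mean = 5073/10 = 507.3000

507.30 ms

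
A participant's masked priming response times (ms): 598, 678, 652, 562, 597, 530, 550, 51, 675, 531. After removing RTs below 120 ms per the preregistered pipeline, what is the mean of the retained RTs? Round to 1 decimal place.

597.0 ms

Excluded: 51
Retained (n=9): Σ = 5373
Mean = 5373/9 = 597.0000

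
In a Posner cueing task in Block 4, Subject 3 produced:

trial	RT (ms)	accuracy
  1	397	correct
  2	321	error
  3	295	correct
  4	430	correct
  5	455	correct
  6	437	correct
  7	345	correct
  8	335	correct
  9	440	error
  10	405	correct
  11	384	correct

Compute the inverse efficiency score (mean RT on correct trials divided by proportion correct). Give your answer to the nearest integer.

473 ms

Correct trials (n=9): 397, 295, 430, 455, 437, 345, 335, 405, 384
Mean correct RT = 3483/9 = 387.0000 ms
Proportion correct = 9/11
IES = 387.0000 / (9/11) = 473.000 ms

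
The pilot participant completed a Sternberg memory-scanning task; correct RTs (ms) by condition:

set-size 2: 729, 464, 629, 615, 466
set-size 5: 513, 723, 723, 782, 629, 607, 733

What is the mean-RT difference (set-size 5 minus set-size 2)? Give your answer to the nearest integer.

92 ms

M(set-size 2) = 2903/5 = 580.600
M(set-size 5) = 4710/7 = 672.857
Difference = 672.857 − 580.600 = 92.257 ms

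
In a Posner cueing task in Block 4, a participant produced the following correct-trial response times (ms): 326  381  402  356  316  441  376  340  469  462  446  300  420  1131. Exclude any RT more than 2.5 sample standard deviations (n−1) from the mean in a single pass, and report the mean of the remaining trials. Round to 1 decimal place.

n = 14, ΣRT = 6166, M = 440.429
Σ(x−M)² = 553289.43; s = √(553289.43/13) = 206.303
Cutoffs: 440.429 ± 2.5·206.303 → [-75.3, 956.2]
Outside: 1131 → excluded.
Retained (n=13): Σ = 5035, mean = 5035/13 = 387.308

387.3 ms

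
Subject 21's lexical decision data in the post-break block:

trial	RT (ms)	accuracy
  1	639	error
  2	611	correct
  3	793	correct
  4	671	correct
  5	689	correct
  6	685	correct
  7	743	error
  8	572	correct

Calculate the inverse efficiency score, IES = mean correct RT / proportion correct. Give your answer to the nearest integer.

Correct trials (n=6): 611, 793, 671, 689, 685, 572
Mean correct RT = 4021/6 = 670.1667 ms
Proportion correct = 6/8
IES = 670.1667 / (6/8) = 893.556 ms

894 ms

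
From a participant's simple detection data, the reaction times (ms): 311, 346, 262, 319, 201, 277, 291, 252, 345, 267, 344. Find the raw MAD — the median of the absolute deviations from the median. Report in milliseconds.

Sorted: 201, 252, 262, 267, 277, 291, 311, 319, 344, 345, 346 → median = 291
|x − 291|: 20, 55, 29, 28, 90, 14, 0, 39, 54, 24, 53
Sorted deviations: 0, 14, 20, 24, 28, 29, 39, 53, 54, 55, 90 → MAD = 29

29 ms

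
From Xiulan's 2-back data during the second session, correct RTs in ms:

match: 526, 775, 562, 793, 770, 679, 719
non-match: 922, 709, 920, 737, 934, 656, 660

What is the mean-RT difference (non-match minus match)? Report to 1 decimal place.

M(match) = 4824/7 = 689.143
M(non-match) = 5538/7 = 791.143
Difference = 791.143 − 689.143 = 102.000 ms

102.0 ms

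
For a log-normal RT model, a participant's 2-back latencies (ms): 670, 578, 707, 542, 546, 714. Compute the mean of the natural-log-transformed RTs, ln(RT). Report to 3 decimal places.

ln(RT): 6.5073, 6.3596, 6.5610, 6.2953, 6.3026, 6.5709
Σ ln(RT) = 38.5967
Mean = 38.5967/6 = 6.43278

6.433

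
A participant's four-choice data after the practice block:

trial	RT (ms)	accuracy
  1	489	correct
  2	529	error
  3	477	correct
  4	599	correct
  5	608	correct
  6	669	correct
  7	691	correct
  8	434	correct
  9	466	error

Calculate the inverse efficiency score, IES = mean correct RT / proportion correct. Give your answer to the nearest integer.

Correct trials (n=7): 489, 477, 599, 608, 669, 691, 434
Mean correct RT = 3967/7 = 566.7143 ms
Proportion correct = 7/9
IES = 566.7143 / (7/9) = 728.633 ms

729 ms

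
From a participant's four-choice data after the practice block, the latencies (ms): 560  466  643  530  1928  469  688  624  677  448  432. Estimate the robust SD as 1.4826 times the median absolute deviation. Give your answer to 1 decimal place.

139.4 ms

Sorted: 432, 448, 466, 469, 530, 560, 624, 643, 677, 688, 1928 → median = 560
|x − 560| sorted: 0, 30, 64, 83, 91, 94, 112, 117, 128, 128, 1368 → MAD = 94
Robust SD ≈ 1.4826 × 94 = 139.364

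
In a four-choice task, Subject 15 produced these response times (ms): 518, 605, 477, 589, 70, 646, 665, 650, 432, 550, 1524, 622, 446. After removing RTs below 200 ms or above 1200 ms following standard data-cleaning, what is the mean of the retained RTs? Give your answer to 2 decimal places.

Excluded: 70, 1524
Retained (n=11): Σ = 6200
Mean = 6200/11 = 563.6364

563.64 ms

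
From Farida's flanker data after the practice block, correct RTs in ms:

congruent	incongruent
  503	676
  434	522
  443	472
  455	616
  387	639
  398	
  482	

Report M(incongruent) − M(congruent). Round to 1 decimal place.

141.9 ms

M(congruent) = 3102/7 = 443.143
M(incongruent) = 2925/5 = 585.000
Difference = 585.000 − 443.143 = 141.857 ms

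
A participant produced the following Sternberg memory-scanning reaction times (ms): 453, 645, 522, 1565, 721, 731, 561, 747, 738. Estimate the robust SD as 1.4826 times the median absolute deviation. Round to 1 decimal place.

Sorted: 453, 522, 561, 645, 721, 731, 738, 747, 1565 → median = 721
|x − 721| sorted: 0, 10, 17, 26, 76, 160, 199, 268, 844 → MAD = 76
Robust SD ≈ 1.4826 × 76 = 112.678

112.7 ms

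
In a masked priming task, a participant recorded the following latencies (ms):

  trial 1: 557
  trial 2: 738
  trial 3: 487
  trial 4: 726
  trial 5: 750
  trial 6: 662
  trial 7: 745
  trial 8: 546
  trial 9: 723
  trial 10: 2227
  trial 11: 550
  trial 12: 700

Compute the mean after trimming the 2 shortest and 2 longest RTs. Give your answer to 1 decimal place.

675.1 ms

Sorted: 487, 546, 550, 557, 662, 700, 723, 726, 738, 745, 750, 2227
Drop lowest 2 (487, 546) and highest 2 (750, 2227)
Remaining (n=8): Σ = 5401, mean = 5401/8 = 675.125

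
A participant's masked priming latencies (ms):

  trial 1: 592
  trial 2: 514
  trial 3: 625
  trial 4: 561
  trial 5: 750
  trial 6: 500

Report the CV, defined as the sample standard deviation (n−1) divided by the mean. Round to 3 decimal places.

n = 6, Σ = 3542, M = 590.3333
Σ(x−M)² = 41545.333; s = √(41545.333/5) = 91.1541
CV = 91.1541 / 590.3333 = 0.15441

0.154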